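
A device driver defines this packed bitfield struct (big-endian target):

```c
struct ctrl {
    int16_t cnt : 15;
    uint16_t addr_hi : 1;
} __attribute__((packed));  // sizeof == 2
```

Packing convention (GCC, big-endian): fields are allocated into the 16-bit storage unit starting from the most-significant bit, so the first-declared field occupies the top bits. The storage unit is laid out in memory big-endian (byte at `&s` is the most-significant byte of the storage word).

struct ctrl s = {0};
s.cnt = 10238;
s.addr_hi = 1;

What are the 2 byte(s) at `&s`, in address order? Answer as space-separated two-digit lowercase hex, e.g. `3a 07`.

cnt (15b) val=10238 bits=0x27fe at bit 1: 0x4ffc
addr_hi (1b) val=1 bits=0x1 at bit 0: 0x4ffd
word = 0x4ffd → big-endian bytes:
  [0]=0x4f  [1]=0xfd

4f fd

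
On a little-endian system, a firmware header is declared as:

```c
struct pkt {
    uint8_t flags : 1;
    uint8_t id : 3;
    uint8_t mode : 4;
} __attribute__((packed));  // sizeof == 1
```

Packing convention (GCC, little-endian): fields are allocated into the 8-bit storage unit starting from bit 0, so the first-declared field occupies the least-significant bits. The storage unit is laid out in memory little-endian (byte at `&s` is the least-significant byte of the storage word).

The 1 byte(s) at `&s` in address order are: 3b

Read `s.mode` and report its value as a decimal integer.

3

[0]=0x3b (little-endian) → word 0x3b
flags:1 @ bit 0 → (0x3b>>0)&0x1 = 0x1
id:3 @ bit 1 → (0x3b>>1)&0x7 = 0x5
mode:4 @ bit 4 → (0x3b>>4)&0xf = 0x3  ←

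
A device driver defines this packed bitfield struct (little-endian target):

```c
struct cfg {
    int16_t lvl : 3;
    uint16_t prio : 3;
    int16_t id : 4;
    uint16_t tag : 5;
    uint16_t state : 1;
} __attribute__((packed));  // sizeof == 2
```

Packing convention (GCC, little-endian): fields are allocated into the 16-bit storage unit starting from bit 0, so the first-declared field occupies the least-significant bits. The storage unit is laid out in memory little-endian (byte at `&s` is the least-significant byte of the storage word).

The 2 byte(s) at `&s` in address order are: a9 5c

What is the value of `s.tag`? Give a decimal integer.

[0]=0xa9 [1]=0x5c (little-endian) → word 0x5ca9
lvl [0+:3] = (word>>0) & 0x7 = 1
prio [3+:3] = (word>>3) & 0x7 = 5
id [6+:4] = (word>>6) & 0xf = 2
tag [10+:5] = (word>>10) & 0x1f = 23  ←
state [15+:1] = (word>>15) & 0x1 = 0

23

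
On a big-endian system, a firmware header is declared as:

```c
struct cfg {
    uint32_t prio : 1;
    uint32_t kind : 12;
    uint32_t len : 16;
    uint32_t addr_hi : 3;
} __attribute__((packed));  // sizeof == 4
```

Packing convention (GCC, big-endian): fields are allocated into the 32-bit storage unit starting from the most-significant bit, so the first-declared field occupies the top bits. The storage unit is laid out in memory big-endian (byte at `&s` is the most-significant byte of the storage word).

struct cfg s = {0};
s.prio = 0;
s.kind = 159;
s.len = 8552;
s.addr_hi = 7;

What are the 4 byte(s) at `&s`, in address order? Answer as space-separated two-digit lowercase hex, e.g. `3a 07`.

04 f9 0b 47

prio (1b) val=0 bits=0x0 at bit 31: 0x00000000
kind (12b) val=159 bits=0x9f at bit 19: 0x04f80000
len (16b) val=8552 bits=0x2168 at bit 3: 0x04f90b40
addr_hi (3b) val=7 bits=0x7 at bit 0: 0x04f90b47
word = 0x04f90b47 → big-endian bytes:
  [0]=0x04  [1]=0xf9  [2]=0x0b  [3]=0x47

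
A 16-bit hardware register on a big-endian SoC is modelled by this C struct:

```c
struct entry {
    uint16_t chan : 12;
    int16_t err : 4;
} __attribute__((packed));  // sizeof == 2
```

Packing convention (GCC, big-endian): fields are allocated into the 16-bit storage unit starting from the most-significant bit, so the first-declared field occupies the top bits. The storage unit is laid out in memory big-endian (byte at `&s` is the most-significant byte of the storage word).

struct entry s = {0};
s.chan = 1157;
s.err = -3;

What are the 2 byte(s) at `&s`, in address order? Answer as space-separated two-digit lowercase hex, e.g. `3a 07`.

chan (12b) val=1157 bits=0x485 at bit 4: 0x4850
err (4b) val=-3 bits=0xd at bit 0: 0x485d
word = 0x485d → big-endian bytes:
  [0]=0x48  [1]=0x5d

48 5d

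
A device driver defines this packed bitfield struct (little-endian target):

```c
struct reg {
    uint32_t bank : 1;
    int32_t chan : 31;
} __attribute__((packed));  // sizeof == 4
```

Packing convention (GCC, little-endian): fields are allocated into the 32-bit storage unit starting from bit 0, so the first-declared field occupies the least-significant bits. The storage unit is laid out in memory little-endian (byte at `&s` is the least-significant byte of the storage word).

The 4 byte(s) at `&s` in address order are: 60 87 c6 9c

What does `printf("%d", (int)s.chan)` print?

[0]=0x60 [1]=0x87 [2]=0xc6 [3]=0x9c (little-endian) → word 0x9cc68760
bank:1 @ bit 0 → (0x9cc68760>>0)&0x1 = 0x0
chan:31 @ bit 1 → (0x9cc68760>>1)&0x7fffffff = 0x4e6343b0  ←
chan signed 31b, MSB=1: 1315128240 - 2147483648 = -832355408

-832355408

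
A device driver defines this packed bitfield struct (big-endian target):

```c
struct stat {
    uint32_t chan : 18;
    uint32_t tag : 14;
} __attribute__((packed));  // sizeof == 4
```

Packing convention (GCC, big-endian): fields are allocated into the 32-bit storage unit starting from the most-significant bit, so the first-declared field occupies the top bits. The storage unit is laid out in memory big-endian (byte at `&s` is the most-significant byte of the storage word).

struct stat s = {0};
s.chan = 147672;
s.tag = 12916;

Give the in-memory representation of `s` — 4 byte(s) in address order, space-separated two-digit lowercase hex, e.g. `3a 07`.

90 36 32 74

chan (18b) val=147672 bits=0x240d8 at bit 14: 0x90360000
tag (14b) val=12916 bits=0x3274 at bit 0: 0x90363274
word = 0x90363274 → big-endian bytes:
  [0]=0x90  [1]=0x36  [2]=0x32  [3]=0x74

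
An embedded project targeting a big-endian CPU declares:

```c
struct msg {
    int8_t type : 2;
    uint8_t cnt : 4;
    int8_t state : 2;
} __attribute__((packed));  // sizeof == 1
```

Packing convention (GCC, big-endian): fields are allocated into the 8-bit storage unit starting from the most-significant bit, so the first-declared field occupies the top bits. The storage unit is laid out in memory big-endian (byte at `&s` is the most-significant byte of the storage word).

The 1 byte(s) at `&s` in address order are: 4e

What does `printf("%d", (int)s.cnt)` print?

[0]=0x4e (big-endian) → word 0x4e
type:2 @ bit 6 → (0x4e>>6)&0x3 = 0x1
cnt:4 @ bit 2 → (0x4e>>2)&0xf = 0x3  ←
state:2 @ bit 0 → (0x4e>>0)&0x3 = 0x2

3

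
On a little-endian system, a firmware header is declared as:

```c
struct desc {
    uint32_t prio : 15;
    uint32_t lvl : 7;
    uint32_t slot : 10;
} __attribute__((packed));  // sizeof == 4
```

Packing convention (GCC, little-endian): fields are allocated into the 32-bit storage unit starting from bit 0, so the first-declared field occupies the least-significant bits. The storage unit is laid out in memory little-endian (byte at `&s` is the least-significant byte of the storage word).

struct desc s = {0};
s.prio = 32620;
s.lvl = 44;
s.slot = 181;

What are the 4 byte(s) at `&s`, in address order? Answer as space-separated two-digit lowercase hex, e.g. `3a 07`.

6c 7f 56 2d

prio:15 = 32620 → 0x7f6c << 0 → word 0x00007f6c
lvl:7 = 44 → 0x2c << 15 → word 0x00167f6c
slot:10 = 181 → 0xb5 << 22 → word 0x2d567f6c
word = 0x2d567f6c → little-endian bytes:
  [0]=0x6c  [1]=0x7f  [2]=0x56  [3]=0x2d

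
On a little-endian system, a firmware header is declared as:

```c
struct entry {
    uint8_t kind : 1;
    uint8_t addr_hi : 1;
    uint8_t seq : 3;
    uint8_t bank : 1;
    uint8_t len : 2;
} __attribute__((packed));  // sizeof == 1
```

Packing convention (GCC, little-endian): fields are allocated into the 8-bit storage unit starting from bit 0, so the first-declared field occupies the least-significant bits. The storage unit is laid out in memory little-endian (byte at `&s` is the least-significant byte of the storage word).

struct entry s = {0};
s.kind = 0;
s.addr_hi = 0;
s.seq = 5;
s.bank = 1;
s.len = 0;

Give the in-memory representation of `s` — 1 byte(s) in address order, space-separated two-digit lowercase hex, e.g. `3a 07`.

[0+:1] kind=0 & 0x1 = 0x0; word=0x00
[1+:1] addr_hi=0 & 0x1 = 0x0; word=0x00
[2+:3] seq=5 & 0x7 = 0x5; word=0x14
[5+:1] bank=1 & 0x1 = 0x1; word=0x34
[6+:2] len=0 & 0x3 = 0x0; word=0x34
word = 0x34 → little-endian bytes:
  [0]=0x34

34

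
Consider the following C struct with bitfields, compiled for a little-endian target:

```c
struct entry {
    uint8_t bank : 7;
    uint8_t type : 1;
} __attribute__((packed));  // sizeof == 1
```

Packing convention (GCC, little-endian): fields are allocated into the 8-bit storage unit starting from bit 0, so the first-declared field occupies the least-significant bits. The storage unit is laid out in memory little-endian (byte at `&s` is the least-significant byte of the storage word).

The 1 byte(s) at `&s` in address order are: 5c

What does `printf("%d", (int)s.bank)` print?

[0]=0x5c (little-endian) → word 0x5c
bank [0+:7] = (word>>0) & 0x7f = 92  ←
type [7+:1] = (word>>7) & 0x1 = 0

92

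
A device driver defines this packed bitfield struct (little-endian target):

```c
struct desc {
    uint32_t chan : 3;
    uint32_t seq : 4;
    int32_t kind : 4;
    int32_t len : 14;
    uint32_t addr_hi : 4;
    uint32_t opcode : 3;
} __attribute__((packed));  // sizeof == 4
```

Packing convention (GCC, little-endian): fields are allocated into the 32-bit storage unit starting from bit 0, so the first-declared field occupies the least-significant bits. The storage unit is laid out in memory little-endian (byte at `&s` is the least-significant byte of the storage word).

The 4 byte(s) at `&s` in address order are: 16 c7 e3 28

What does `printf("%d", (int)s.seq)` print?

2

[0]=0x16 [1]=0xc7 [2]=0xe3 [3]=0x28 (little-endian) → word 0x28e3c716
chan:3 @ bit 0 → (0x28e3c716>>0)&0x7 = 0x6
seq:4 @ bit 3 → (0x28e3c716>>3)&0xf = 0x2  ←
kind:4 @ bit 7 → (0x28e3c716>>7)&0xf = 0xe
len:14 @ bit 11 → (0x28e3c716>>11)&0x3fff = 0x1c78
addr_hi:4 @ bit 25 → (0x28e3c716>>25)&0xf = 0x4
opcode:3 @ bit 29 → (0x28e3c716>>29)&0x7 = 0x1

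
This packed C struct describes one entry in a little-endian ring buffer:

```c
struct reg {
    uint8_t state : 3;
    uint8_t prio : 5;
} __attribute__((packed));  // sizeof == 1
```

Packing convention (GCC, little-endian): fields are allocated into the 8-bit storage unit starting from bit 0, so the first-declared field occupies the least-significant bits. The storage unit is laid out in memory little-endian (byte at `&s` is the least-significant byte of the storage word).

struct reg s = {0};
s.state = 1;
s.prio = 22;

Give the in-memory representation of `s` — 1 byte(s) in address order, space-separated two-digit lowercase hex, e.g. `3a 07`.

b1

[0+:3] state=1 & 0x7 = 0x1; word=0x01
[3+:5] prio=22 & 0x1f = 0x16; word=0xb1
word = 0xb1 → little-endian bytes:
  [0]=0xb1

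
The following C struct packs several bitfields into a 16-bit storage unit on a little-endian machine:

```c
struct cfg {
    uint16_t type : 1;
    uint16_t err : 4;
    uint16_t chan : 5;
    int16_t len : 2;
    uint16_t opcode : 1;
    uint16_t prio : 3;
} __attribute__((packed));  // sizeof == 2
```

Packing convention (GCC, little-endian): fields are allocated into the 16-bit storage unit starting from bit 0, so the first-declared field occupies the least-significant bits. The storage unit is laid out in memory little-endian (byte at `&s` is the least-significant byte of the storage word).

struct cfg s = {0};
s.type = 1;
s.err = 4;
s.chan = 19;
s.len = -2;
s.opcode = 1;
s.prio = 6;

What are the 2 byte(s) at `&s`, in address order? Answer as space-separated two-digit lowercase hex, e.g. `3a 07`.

69 da

type (1b) val=1 bits=0x1 at bit 0: 0x0001
err (4b) val=4 bits=0x4 at bit 1: 0x0009
chan (5b) val=19 bits=0x13 at bit 5: 0x0269
len (2b) val=-2 bits=0x2 at bit 10: 0x0a69
opcode (1b) val=1 bits=0x1 at bit 12: 0x1a69
prio (3b) val=6 bits=0x6 at bit 13: 0xda69
word = 0xda69 → little-endian bytes:
  [0]=0x69  [1]=0xda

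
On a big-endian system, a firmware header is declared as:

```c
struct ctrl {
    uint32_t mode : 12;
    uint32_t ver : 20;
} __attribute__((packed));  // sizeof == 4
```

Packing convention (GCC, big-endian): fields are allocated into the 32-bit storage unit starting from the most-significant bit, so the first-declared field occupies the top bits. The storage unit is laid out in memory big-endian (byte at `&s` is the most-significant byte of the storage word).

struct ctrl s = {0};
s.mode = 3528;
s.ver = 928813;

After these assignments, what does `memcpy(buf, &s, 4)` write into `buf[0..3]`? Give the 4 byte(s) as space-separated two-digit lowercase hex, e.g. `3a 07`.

[20+:12] mode=3528 & 0xfff = 0xdc8; word=0xdc800000
[0+:20] ver=928813 & 0xfffff = 0xe2c2d; word=0xdc8e2c2d
word = 0xdc8e2c2d → big-endian bytes:
  [0]=0xdc  [1]=0x8e  [2]=0x2c  [3]=0x2d

dc 8e 2c 2d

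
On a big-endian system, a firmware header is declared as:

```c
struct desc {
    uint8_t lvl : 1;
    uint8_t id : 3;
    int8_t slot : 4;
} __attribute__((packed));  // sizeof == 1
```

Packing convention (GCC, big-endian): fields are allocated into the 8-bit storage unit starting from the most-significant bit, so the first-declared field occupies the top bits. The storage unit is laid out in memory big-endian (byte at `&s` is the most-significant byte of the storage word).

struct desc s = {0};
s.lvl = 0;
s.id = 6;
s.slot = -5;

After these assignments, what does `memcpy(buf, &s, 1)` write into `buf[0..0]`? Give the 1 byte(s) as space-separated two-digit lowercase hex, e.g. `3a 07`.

6b

[7+:1] lvl=0 & 0x1 = 0x0; word=0x00
[4+:3] id=6 & 0x7 = 0x6; word=0x60
[0+:4] slot=-5 & 0xf = 0xb; word=0x6b
word = 0x6b → big-endian bytes:
  [0]=0x6b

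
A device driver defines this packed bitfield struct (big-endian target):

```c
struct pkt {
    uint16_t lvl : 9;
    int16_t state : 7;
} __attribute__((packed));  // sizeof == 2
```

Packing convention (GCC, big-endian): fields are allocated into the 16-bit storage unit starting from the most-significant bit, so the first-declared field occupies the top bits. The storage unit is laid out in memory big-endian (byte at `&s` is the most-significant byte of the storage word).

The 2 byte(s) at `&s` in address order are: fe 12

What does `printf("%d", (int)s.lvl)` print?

508

[0]=0xfe [1]=0x12 (big-endian) → word 0xfe12
lvl [7+:9] = (word>>7) & 0x1ff = 508  ←
state [0+:7] = (word>>0) & 0x7f = 18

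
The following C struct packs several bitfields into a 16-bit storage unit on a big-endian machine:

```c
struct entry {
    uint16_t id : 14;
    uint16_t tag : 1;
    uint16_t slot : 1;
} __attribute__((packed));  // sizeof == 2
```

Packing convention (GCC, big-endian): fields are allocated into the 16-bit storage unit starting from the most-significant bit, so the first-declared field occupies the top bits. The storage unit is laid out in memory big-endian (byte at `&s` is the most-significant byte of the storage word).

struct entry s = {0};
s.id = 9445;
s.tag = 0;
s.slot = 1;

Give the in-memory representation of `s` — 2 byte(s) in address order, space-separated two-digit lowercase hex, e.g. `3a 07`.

93 95

id:14 = 9445 → 0x24e5 << 2 → word 0x9394
tag:1 = 0 → 0x0 << 1 → word 0x9394
slot:1 = 1 → 0x1 << 0 → word 0x9395
word = 0x9395 → big-endian bytes:
  [0]=0x93  [1]=0x95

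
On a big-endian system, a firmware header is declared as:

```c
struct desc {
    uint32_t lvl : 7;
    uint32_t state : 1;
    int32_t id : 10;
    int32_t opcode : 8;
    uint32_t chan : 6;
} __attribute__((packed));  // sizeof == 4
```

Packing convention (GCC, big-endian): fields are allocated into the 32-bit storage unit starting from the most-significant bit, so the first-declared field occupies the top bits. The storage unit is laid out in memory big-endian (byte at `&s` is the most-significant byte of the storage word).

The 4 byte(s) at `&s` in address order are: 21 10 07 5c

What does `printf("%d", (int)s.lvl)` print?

16

[0]=0x21 [1]=0x10 [2]=0x07 [3]=0x5c (big-endian) → word 0x2110075c
lvl [25+:7] = (word>>25) & 0x7f = 16  ←
state [24+:1] = (word>>24) & 0x1 = 1
id [14+:10] = (word>>14) & 0x3ff = 64
opcode [6+:8] = (word>>6) & 0xff = 29
chan [0+:6] = (word>>0) & 0x3f = 28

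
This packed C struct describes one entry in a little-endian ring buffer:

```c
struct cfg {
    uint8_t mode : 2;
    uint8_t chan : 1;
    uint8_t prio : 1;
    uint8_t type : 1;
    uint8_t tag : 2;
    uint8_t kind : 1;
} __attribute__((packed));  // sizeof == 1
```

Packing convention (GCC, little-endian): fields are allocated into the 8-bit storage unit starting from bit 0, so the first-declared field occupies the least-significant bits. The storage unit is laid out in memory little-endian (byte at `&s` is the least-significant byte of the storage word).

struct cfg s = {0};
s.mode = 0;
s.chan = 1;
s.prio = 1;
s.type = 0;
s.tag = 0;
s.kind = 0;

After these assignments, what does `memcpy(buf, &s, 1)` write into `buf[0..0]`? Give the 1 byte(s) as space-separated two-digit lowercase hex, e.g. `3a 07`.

0c

mode:2 = 0 → 0x0 << 0 → word 0x00
chan:1 = 1 → 0x1 << 2 → word 0x04
prio:1 = 1 → 0x1 << 3 → word 0x0c
type:1 = 0 → 0x0 << 4 → word 0x0c
tag:2 = 0 → 0x0 << 5 → word 0x0c
kind:1 = 0 → 0x0 << 7 → word 0x0c
word = 0x0c → little-endian bytes:
  [0]=0x0c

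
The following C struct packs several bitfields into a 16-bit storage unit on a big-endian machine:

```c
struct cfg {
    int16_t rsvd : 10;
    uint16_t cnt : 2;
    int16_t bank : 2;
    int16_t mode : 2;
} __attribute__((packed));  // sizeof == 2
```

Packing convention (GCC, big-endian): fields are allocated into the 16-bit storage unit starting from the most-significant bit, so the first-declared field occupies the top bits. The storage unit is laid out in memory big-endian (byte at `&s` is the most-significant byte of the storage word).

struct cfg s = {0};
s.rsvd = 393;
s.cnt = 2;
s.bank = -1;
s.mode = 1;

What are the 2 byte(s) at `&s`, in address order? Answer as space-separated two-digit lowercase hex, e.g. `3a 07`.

[6+:10] rsvd=393 & 0x3ff = 0x189; word=0x6240
[4+:2] cnt=2 & 0x3 = 0x2; word=0x6260
[2+:2] bank=-1 & 0x3 = 0x3; word=0x626c
[0+:2] mode=1 & 0x3 = 0x1; word=0x626d
word = 0x626d → big-endian bytes:
  [0]=0x62  [1]=0x6d

62 6d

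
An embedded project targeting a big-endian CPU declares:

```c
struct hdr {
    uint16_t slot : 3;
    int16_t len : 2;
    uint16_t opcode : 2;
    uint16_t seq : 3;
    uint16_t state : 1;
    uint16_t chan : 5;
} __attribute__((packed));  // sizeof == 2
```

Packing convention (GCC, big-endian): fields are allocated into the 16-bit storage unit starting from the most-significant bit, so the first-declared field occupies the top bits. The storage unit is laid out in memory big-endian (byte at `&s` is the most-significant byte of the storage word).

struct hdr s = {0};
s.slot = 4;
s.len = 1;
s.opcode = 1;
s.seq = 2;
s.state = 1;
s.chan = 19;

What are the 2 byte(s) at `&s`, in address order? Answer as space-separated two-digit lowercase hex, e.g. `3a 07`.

8a b3

[13+:3] slot=4 & 0x7 = 0x4; word=0x8000
[11+:2] len=1 & 0x3 = 0x1; word=0x8800
[9+:2] opcode=1 & 0x3 = 0x1; word=0x8a00
[6+:3] seq=2 & 0x7 = 0x2; word=0x8a80
[5+:1] state=1 & 0x1 = 0x1; word=0x8aa0
[0+:5] chan=19 & 0x1f = 0x13; word=0x8ab3
word = 0x8ab3 → big-endian bytes:
  [0]=0x8a  [1]=0xb3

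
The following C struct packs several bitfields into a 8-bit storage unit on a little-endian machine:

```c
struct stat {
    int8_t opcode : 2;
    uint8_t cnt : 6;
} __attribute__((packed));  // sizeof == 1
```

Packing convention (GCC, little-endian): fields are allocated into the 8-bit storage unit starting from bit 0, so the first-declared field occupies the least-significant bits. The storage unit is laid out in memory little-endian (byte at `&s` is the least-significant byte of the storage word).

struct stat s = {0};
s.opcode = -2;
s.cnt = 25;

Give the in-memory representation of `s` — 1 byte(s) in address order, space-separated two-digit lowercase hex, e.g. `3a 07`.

opcode:2 = -2 → 0x2 << 0 → word 0x02
cnt:6 = 25 → 0x19 << 2 → word 0x66
word = 0x66 → little-endian bytes:
  [0]=0x66

66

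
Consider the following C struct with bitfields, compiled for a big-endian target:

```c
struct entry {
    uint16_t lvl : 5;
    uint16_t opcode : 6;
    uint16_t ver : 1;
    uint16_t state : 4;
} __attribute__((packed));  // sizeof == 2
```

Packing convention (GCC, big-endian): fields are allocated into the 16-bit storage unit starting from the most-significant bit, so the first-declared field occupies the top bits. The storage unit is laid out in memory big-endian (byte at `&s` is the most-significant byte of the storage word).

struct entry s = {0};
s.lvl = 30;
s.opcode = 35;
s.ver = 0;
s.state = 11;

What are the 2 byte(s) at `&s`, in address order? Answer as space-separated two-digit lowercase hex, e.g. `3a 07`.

[11+:5] lvl=30 & 0x1f = 0x1e; word=0xf000
[5+:6] opcode=35 & 0x3f = 0x23; word=0xf460
[4+:1] ver=0 & 0x1 = 0x0; word=0xf460
[0+:4] state=11 & 0xf = 0xb; word=0xf46b
word = 0xf46b → big-endian bytes:
  [0]=0xf4  [1]=0x6b

f4 6b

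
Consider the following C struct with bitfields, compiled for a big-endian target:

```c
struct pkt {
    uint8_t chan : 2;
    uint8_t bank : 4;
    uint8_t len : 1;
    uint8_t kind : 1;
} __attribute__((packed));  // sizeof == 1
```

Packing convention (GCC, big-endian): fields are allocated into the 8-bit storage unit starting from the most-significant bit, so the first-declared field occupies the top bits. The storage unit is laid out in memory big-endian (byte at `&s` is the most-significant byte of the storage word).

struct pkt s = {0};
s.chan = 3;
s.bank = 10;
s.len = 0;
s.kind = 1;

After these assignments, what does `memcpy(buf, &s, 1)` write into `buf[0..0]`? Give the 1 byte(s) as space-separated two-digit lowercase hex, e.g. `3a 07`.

[6+:2] chan=3 & 0x3 = 0x3; word=0xc0
[2+:4] bank=10 & 0xf = 0xa; word=0xe8
[1+:1] len=0 & 0x1 = 0x0; word=0xe8
[0+:1] kind=1 & 0x1 = 0x1; word=0xe9
word = 0xe9 → big-endian bytes:
  [0]=0xe9

e9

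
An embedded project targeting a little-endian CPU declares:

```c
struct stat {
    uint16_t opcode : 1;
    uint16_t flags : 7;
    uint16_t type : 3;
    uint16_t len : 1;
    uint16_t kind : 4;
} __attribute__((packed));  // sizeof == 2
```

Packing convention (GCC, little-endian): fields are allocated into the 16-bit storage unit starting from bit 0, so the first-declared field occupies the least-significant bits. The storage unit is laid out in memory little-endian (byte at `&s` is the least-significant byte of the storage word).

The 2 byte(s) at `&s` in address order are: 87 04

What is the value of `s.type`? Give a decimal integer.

4

[0]=0x87 [1]=0x04 (little-endian) → word 0x0487
opcode:1 @ bit 0 → (0x0487>>0)&0x1 = 0x1
flags:7 @ bit 1 → (0x0487>>1)&0x7f = 0x43
type:3 @ bit 8 → (0x0487>>8)&0x7 = 0x4  ←
len:1 @ bit 11 → (0x0487>>11)&0x1 = 0x0
kind:4 @ bit 12 → (0x0487>>12)&0xf = 0x0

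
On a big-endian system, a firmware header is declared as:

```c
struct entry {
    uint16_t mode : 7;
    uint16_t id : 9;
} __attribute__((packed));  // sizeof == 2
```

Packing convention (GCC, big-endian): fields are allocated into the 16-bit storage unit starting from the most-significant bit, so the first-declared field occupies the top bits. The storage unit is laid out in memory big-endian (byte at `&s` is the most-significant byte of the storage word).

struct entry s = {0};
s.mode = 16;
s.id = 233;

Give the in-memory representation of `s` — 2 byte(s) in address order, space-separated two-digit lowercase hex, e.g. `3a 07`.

20 e9

mode:7 = 16 → 0x10 << 9 → word 0x2000
id:9 = 233 → 0xe9 << 0 → word 0x20e9
word = 0x20e9 → big-endian bytes:
  [0]=0x20  [1]=0xe9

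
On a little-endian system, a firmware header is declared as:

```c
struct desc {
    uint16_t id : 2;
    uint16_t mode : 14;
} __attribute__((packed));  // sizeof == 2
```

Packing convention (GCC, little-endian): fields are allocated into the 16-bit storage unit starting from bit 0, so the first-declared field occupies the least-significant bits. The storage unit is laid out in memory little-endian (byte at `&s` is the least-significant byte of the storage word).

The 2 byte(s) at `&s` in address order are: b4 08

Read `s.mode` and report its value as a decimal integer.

557

[0]=0xb4 [1]=0x08 (little-endian) → word 0x08b4
id:2 @ bit 0 → (0x08b4>>0)&0x3 = 0x0
mode:14 @ bit 2 → (0x08b4>>2)&0x3fff = 0x22d  ←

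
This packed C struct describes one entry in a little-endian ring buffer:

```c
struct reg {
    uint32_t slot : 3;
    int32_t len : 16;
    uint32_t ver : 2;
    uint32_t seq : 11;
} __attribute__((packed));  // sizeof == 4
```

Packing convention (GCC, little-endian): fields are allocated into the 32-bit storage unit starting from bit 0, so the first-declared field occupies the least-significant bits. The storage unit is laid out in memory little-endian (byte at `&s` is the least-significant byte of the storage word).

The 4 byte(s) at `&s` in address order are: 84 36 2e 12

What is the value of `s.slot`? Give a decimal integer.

4

[0]=0x84 [1]=0x36 [2]=0x2e [3]=0x12 (little-endian) → word 0x122e3684
slot:3 @ bit 0 → (0x122e3684>>0)&0x7 = 0x4  ←
len:16 @ bit 3 → (0x122e3684>>3)&0xffff = 0xc6d0
ver:2 @ bit 19 → (0x122e3684>>19)&0x3 = 0x1
seq:11 @ bit 21 → (0x122e3684>>21)&0x7ff = 0x91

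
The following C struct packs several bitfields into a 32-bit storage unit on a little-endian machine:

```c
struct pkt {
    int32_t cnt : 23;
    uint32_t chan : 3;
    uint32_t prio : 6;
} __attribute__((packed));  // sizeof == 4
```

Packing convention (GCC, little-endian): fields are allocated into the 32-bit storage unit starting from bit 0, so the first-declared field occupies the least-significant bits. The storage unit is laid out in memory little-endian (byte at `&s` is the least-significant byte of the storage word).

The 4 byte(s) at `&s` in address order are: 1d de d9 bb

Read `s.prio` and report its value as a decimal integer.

[0]=0x1d [1]=0xde [2]=0xd9 [3]=0xbb (little-endian) → word 0xbbd9de1d
cnt [0+:23] = (word>>0) & 0x7fffff = 5889565
chan [23+:3] = (word>>23) & 0x7 = 7
prio [26+:6] = (word>>26) & 0x3f = 46  ←

46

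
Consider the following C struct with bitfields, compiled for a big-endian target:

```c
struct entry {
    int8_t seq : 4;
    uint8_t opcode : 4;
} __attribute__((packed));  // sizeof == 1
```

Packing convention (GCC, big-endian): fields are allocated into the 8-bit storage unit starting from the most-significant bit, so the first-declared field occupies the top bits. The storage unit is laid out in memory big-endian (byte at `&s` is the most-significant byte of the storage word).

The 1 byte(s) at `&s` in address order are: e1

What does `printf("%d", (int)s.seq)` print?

[0]=0xe1 (big-endian) → word 0xe1
seq [4+:4] = (word>>4) & 0xf = 14  ←
opcode [0+:4] = (word>>0) & 0xf = 1
seq signed 4b, MSB=1: 14 - 16 = -2

-2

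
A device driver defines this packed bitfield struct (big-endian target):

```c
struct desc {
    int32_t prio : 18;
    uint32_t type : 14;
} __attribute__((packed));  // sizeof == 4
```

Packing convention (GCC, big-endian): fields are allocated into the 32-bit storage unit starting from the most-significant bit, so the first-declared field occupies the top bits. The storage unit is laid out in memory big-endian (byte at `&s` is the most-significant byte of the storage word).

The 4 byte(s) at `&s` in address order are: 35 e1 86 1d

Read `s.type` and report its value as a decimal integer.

[0]=0x35 [1]=0xe1 [2]=0x86 [3]=0x1d (big-endian) → word 0x35e1861d
prio:18 @ bit 14 → (0x35e1861d>>14)&0x3ffff = 0xd786
type:14 @ bit 0 → (0x35e1861d>>0)&0x3fff = 0x61d  ←

1565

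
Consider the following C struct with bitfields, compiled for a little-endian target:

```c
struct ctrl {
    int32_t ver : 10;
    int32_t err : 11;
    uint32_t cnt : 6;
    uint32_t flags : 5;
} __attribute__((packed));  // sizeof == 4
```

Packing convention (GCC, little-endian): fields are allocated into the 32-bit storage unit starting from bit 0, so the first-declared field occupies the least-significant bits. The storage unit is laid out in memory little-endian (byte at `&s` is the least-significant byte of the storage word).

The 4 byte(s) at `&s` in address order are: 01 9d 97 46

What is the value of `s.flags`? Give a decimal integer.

[0]=0x01 [1]=0x9d [2]=0x97 [3]=0x46 (little-endian) → word 0x46979d01
ver:10 @ bit 0 → (0x46979d01>>0)&0x3ff = 0x101
err:11 @ bit 10 → (0x46979d01>>10)&0x7ff = 0x5e7
cnt:6 @ bit 21 → (0x46979d01>>21)&0x3f = 0x34
flags:5 @ bit 27 → (0x46979d01>>27)&0x1f = 0x8  ←

8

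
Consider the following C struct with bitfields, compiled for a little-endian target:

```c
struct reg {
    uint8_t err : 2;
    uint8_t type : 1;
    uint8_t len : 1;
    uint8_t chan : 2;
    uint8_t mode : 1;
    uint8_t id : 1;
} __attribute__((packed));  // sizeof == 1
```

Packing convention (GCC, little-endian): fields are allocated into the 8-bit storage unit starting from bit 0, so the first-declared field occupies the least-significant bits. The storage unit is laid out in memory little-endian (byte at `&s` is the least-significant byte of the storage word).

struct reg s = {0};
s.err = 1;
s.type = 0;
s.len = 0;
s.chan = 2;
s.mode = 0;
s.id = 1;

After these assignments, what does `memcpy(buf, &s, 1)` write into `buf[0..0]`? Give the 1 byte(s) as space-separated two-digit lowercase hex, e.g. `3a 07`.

a1

err:2 = 1 → 0x1 << 0 → word 0x01
type:1 = 0 → 0x0 << 2 → word 0x01
len:1 = 0 → 0x0 << 3 → word 0x01
chan:2 = 2 → 0x2 << 4 → word 0x21
mode:1 = 0 → 0x0 << 6 → word 0x21
id:1 = 1 → 0x1 << 7 → word 0xa1
word = 0xa1 → little-endian bytes:
  [0]=0xa1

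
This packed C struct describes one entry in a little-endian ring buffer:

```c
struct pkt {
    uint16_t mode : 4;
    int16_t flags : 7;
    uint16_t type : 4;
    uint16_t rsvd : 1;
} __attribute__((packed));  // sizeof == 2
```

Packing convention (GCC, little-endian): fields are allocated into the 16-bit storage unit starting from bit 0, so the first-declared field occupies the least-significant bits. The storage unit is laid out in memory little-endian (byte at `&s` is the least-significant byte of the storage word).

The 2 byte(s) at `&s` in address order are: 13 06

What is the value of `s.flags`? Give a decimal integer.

-31

[0]=0x13 [1]=0x06 (little-endian) → word 0x0613
mode [0+:4] = (word>>0) & 0xf = 3
flags [4+:7] = (word>>4) & 0x7f = 97  ←
type [11+:4] = (word>>11) & 0xf = 0
rsvd [15+:1] = (word>>15) & 0x1 = 0
flags signed 7b, MSB=1: 97 - 128 = -31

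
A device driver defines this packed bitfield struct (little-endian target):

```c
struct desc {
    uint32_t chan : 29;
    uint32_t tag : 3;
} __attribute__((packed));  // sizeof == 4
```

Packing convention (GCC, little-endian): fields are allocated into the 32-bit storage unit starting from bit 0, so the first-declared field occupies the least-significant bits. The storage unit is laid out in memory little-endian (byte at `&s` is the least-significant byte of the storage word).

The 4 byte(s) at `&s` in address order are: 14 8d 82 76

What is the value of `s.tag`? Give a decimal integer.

[0]=0x14 [1]=0x8d [2]=0x82 [3]=0x76 (little-endian) → word 0x76828d14
chan:29 @ bit 0 → (0x76828d14>>0)&0x1fffffff = 0x16828d14
tag:3 @ bit 29 → (0x76828d14>>29)&0x7 = 0x3  ←

3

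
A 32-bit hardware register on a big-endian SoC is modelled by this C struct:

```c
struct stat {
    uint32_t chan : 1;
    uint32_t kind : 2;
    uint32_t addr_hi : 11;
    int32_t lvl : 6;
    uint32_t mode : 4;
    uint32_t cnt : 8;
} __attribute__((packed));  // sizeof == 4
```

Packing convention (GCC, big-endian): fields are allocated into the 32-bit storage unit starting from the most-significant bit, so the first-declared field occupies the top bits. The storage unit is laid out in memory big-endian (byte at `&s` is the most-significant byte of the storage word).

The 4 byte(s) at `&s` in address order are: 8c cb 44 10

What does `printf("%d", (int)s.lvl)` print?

-12

[0]=0x8c [1]=0xcb [2]=0x44 [3]=0x10 (big-endian) → word 0x8ccb4410
chan [31+:1] = (word>>31) & 0x1 = 1
kind [29+:2] = (word>>29) & 0x3 = 0
addr_hi [18+:11] = (word>>18) & 0x7ff = 818
lvl [12+:6] = (word>>12) & 0x3f = 52  ←
mode [8+:4] = (word>>8) & 0xf = 4
cnt [0+:8] = (word>>0) & 0xff = 16
lvl signed 6b, MSB=1: 52 - 64 = -12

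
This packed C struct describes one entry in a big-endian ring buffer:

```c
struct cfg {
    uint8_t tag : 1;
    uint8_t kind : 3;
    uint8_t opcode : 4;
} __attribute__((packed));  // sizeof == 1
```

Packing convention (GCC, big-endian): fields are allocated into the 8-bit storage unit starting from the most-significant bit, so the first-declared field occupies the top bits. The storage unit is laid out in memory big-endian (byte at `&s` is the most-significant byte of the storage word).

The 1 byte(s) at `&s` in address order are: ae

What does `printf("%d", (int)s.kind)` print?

2

[0]=0xae (big-endian) → word 0xae
tag [7+:1] = (word>>7) & 0x1 = 1
kind [4+:3] = (word>>4) & 0x7 = 2  ←
opcode [0+:4] = (word>>0) & 0xf = 14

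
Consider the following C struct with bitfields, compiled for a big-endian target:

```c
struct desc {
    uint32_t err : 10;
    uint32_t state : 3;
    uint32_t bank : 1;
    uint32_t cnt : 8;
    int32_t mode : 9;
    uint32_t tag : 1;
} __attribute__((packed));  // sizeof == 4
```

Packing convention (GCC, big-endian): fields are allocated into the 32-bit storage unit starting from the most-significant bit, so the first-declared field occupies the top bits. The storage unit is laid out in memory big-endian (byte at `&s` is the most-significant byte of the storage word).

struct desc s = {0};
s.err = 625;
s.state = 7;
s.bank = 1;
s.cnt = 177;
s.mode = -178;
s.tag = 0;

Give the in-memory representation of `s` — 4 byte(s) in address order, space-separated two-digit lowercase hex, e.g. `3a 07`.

9c 7e c6 9c

err (10b) val=625 bits=0x271 at bit 22: 0x9c400000
state (3b) val=7 bits=0x7 at bit 19: 0x9c780000
bank (1b) val=1 bits=0x1 at bit 18: 0x9c7c0000
cnt (8b) val=177 bits=0xb1 at bit 10: 0x9c7ec400
mode (9b) val=-178 bits=0x14e at bit 1: 0x9c7ec69c
tag (1b) val=0 bits=0x0 at bit 0: 0x9c7ec69c
word = 0x9c7ec69c → big-endian bytes:
  [0]=0x9c  [1]=0x7e  [2]=0xc6  [3]=0x9c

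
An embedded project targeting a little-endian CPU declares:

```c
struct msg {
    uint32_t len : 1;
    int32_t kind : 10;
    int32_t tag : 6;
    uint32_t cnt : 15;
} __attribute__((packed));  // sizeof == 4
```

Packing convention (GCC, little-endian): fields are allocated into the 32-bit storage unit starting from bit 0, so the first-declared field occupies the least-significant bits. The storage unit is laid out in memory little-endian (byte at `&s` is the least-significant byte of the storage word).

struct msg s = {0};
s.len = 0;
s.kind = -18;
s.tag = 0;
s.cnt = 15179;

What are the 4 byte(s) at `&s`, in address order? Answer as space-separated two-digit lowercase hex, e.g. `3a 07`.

dc 07 96 76

len:1 = 0 → 0x0 << 0 → word 0x00000000
kind:10 = -18 → 0x3ee << 1 → word 0x000007dc
tag:6 = 0 → 0x0 << 11 → word 0x000007dc
cnt:15 = 15179 → 0x3b4b << 17 → word 0x769607dc
word = 0x769607dc → little-endian bytes:
  [0]=0xdc  [1]=0x07  [2]=0x96  [3]=0x76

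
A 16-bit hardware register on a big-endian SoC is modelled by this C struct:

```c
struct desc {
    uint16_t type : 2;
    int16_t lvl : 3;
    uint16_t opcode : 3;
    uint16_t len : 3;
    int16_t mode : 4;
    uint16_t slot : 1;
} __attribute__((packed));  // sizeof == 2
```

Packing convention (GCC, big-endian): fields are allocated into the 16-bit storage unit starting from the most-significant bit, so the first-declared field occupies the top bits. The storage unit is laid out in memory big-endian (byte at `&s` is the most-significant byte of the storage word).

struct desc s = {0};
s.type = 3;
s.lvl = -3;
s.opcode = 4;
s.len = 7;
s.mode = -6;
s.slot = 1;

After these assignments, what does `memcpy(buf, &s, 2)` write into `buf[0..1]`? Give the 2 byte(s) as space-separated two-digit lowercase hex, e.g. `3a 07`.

type:2 = 3 → 0x3 << 14 → word 0xc000
lvl:3 = -3 → 0x5 << 11 → word 0xe800
opcode:3 = 4 → 0x4 << 8 → word 0xec00
len:3 = 7 → 0x7 << 5 → word 0xece0
mode:4 = -6 → 0xa << 1 → word 0xecf4
slot:1 = 1 → 0x1 << 0 → word 0xecf5
word = 0xecf5 → big-endian bytes:
  [0]=0xec  [1]=0xf5

ec f5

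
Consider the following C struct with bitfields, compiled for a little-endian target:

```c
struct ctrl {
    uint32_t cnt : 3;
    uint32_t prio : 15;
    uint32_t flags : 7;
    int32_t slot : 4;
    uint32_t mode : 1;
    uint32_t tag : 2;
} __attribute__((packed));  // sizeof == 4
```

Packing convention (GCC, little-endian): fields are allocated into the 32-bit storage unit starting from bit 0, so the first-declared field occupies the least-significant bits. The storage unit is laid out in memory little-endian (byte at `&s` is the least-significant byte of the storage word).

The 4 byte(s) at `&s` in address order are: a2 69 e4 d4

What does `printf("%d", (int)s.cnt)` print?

[0]=0xa2 [1]=0x69 [2]=0xe4 [3]=0xd4 (little-endian) → word 0xd4e469a2
cnt:3 @ bit 0 → (0xd4e469a2>>0)&0x7 = 0x2  ←
prio:15 @ bit 3 → (0xd4e469a2>>3)&0x7fff = 0xd34
flags:7 @ bit 18 → (0xd4e469a2>>18)&0x7f = 0x39
slot:4 @ bit 25 → (0xd4e469a2>>25)&0xf = 0xa
mode:1 @ bit 29 → (0xd4e469a2>>29)&0x1 = 0x0
tag:2 @ bit 30 → (0xd4e469a2>>30)&0x3 = 0x3

2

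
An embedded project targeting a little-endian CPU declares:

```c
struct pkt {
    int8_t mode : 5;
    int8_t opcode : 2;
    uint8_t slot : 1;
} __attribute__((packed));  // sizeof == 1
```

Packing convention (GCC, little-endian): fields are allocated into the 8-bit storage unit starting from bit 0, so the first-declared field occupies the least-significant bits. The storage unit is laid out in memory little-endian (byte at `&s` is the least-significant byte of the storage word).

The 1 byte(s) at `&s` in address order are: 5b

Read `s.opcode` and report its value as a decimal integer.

[0]=0x5b (little-endian) → word 0x5b
mode [0+:5] = (word>>0) & 0x1f = 27
opcode [5+:2] = (word>>5) & 0x3 = 2  ←
slot [7+:1] = (word>>7) & 0x1 = 0
opcode signed 2b, MSB=1: 2 - 4 = -2

-2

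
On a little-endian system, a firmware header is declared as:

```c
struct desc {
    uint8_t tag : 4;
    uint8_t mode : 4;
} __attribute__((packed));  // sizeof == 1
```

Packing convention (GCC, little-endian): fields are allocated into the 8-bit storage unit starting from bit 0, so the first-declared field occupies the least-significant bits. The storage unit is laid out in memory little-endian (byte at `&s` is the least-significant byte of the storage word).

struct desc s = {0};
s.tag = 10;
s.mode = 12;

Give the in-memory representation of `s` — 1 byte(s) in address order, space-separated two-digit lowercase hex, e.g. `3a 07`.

ca

tag:4 = 10 → 0xa << 0 → word 0x0a
mode:4 = 12 → 0xc << 4 → word 0xca
word = 0xca → little-endian bytes:
  [0]=0xca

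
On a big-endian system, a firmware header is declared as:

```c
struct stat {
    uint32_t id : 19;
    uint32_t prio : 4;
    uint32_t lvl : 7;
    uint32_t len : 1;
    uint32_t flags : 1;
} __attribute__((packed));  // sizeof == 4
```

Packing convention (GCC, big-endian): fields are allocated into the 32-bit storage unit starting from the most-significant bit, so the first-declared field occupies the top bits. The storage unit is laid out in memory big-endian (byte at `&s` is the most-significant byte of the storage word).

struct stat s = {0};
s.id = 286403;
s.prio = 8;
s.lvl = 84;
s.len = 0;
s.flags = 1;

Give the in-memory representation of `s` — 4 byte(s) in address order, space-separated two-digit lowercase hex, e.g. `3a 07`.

8b d8 71 51

id:19 = 286403 → 0x45ec3 << 13 → word 0x8bd86000
prio:4 = 8 → 0x8 << 9 → word 0x8bd87000
lvl:7 = 84 → 0x54 << 2 → word 0x8bd87150
len:1 = 0 → 0x0 << 1 → word 0x8bd87150
flags:1 = 1 → 0x1 << 0 → word 0x8bd87151
word = 0x8bd87151 → big-endian bytes:
  [0]=0x8b  [1]=0xd8  [2]=0x71  [3]=0x51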